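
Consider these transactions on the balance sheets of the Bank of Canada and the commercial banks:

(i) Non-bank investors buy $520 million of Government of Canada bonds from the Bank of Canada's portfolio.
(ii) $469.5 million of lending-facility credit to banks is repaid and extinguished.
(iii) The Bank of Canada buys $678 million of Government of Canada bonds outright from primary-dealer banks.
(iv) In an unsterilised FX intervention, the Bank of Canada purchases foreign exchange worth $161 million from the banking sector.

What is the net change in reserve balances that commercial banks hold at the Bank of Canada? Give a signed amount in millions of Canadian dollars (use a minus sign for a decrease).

Asset sale (to non-banks) $520 million: the non-bank buyers' banks settle from reserves → −$520M.
Discount-window repayment $469.5 million: repayment is debited from reserves → −$469.5M.
OMO purchase (from banks) $678 million: the Bank of Canada pays by crediting reserve accounts → +$678M.
FX purchase $161 million: the Bank of Canada pays by crediting reserve accounts → +$161M.
Net: −520 − 469.5 + 678 + 161 = -$150.5 million.

-$150.5 million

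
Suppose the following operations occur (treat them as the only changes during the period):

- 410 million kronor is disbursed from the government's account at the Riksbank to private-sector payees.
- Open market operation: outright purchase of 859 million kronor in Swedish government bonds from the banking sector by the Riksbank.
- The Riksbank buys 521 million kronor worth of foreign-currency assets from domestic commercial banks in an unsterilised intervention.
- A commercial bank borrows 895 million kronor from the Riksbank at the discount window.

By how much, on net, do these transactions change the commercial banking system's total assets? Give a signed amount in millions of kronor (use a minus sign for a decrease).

Riksbank balance sheet:
  Assets:      Securities +859M, Loans to banks +895M, Foreign assets +521M
  Liabilities: Bank reserves +2685M, Government deposits −410M
Commercial banking system:
  Assets:      Reserves at CB +2685M, Securities −859M, Foreign assets −521M
  Liabilities: Checkable deposits +410M, Borrowings from CB +895M
Change in total bank assets = +1305 million.

+1305 million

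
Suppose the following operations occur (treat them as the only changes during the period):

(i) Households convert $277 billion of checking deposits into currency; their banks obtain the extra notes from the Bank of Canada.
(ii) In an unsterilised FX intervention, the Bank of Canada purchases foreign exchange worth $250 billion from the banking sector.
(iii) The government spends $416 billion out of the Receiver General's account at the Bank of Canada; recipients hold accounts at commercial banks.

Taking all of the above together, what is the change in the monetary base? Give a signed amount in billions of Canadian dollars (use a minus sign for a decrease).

Currency withdrawal $277 billion: just a shift between currency and reserves — both are base money → 0.
FX purchase $250 billion: Bank of Canada balance sheet expands → +$250B.
Government spending $416 billion: a non-base liability converts back to reserves → +$416B.
Net: 0 + 250 + 416 = +$666 billion.

+$666 billion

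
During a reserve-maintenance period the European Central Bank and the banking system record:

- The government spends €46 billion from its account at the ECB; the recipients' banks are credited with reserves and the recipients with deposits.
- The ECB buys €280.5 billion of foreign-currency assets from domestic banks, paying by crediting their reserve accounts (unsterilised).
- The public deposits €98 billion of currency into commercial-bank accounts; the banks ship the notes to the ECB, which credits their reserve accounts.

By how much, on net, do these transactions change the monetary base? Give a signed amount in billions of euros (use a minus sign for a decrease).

Government spending €46 billion: a non-base liability converts back to reserves → +€46B.
FX purchase €280.5 billion: ECB balance sheet expands → +€280.5B.
Currency deposit €98 billion: just a shift between currency and reserves — both are base money → 0.
Net: 46 + 280.5 + 0 = +€326.5 billion.

+€326.5 billion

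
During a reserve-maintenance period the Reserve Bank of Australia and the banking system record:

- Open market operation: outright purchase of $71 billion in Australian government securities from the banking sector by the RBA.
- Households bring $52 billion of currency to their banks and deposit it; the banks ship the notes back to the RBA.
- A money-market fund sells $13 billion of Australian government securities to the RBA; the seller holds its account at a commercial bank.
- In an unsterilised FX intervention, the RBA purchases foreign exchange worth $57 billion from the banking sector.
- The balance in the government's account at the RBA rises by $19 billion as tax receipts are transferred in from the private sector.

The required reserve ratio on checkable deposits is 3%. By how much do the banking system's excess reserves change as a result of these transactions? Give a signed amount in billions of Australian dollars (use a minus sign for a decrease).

+$172.62 billion

OMO purchase (from banks) $71 billion: reserves +$71B, deposits 0.
Currency deposit $52 billion: reserves +$52B, deposits +$52B.
Asset purchase (from non-banks) $13 billion: reserves +$13B, deposits +$13B.
FX purchase $57 billion: reserves +$57B, deposits 0.
Government account inflow $19 billion: reserves −$19B, deposits −$19B.
Totals: Δreserves = +$174B, Δdeposits = +$46B.
Δrequired reserves = 3% × +$46B = +$1.38B.
Δexcess reserves = Δreserves − Δrequired = +$174B − (+$1.38B) = +$172.62 billion.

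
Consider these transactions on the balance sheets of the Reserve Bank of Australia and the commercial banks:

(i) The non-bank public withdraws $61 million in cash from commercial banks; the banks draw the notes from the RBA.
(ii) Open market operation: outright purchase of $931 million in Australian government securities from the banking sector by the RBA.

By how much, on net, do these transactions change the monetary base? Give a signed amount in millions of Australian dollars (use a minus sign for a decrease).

+$931 million

RBA balance sheet:
  Assets:      Securities +$931M
  Liabilities: Bank reserves +$870M, Currency in circulation +$61M
Monetary base = currency + reserves: +$61M + (+$870M) = +$931 million.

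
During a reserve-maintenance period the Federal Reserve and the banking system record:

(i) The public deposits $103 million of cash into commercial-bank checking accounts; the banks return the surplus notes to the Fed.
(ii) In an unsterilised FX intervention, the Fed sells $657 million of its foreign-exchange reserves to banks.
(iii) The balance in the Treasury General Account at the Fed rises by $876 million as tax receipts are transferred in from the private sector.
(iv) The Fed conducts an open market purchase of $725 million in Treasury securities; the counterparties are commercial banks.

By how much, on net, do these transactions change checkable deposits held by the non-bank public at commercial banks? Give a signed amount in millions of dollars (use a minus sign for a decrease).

Currency deposit $103 million: non-bank counterparties' bank balances rise → +$103M.
FX sale $657 million: the counterparty is a bank, so public deposits are unchanged → 0.
Government account inflow $876 million: non-bank counterparties' bank balances fall → −$876M.
OMO purchase (from banks) $725 million: the counterparty is a bank, so public deposits are unchanged → 0.
Net: 103 + 0 − 876 + 0 = -$773 million.

-$773 million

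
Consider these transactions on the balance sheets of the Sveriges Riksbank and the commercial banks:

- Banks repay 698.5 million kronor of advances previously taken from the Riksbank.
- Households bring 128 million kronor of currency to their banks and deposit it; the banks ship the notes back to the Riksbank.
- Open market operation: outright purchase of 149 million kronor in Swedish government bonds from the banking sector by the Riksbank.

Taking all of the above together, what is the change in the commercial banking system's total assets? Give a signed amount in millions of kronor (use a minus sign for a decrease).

Discount-window repayment 698.5 million kronor: bank balance sheets shrink → −698.5M.
Currency deposit 128 million kronor: bank balance sheets expand → +128M.
OMO purchase (from banks) 149 million kronor: just an asset swap on bank balance sheets → 0.
Net: −698.5 + 128 + 0 = -570.5 million.

-570.5 million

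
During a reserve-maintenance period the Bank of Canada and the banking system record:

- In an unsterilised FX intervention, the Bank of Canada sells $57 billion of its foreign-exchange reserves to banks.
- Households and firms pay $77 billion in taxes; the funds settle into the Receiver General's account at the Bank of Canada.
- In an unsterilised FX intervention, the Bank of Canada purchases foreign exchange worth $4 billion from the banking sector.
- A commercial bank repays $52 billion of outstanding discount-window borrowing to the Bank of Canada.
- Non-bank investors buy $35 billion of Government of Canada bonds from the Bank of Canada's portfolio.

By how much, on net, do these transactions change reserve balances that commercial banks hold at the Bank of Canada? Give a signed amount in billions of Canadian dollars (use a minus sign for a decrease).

-$217 billion

FX sale $57 billion: the buying banks pay out of their reserve balances → −$57B.
Government account inflow $77 billion: funds move from bank reserves into the government account → −$77B.
FX purchase $4 billion: the Bank of Canada pays by crediting reserve accounts → +$4B.
Discount-window repayment $52 billion: repayment is debited from reserves → −$52B.
Asset sale (to non-banks) $35 billion: the non-bank buyers' banks settle from reserves → −$35B.
Net: −57 − 77 + 4 − 52 − 35 = -$217 billion.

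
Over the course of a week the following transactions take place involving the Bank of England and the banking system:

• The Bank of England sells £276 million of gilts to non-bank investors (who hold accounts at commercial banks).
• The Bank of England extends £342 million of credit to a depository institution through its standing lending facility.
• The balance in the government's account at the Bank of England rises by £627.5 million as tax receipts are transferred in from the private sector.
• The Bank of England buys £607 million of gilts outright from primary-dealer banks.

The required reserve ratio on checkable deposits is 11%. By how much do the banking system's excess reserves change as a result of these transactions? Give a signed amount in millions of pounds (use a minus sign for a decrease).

+£144.885 million

Asset sale (to non-banks) £276 million: reserves −£276M, deposits −£276M.
Discount-window loan £342 million: reserves +£342M, deposits 0.
Government account inflow £627.5 million: reserves −£627.5M, deposits −£627.5M.
OMO purchase (from banks) £607 million: reserves +£607M, deposits 0.
Totals: Δreserves = +£45.5M, Δdeposits = −£903.5M.
Δrequired reserves = 11% × −£903.5M = −£99.385M.
Δexcess reserves = Δreserves − Δrequired = +£45.5M − (−£99.385M) = +£144.885 million.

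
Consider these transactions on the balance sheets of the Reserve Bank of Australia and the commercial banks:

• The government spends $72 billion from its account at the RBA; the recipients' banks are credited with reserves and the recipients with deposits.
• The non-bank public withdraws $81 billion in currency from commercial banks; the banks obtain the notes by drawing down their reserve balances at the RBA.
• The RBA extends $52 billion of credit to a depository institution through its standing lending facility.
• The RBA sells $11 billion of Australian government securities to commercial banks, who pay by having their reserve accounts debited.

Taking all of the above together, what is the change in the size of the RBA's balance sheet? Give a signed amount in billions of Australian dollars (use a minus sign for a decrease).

RBA balance sheet:
  Assets:      Securities −$11B, Loans to banks +$52B
  Liabilities: Bank reserves +$32B, Currency in circulation +$81B, Government deposits −$72B
Change in total RBA assets = +$41 billion.

+$41 billion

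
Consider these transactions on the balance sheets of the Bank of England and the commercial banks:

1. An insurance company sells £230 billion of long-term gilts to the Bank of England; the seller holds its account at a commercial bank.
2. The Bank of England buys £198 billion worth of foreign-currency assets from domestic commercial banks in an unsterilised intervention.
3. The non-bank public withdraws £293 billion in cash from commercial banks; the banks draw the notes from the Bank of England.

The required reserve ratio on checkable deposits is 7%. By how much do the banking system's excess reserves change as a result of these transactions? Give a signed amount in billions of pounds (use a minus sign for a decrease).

Asset purchase (from non-banks) £230 billion: reserves +£230B, deposits +£230B.
FX purchase £198 billion: reserves +£198B, deposits 0.
Currency withdrawal £293 billion: reserves −£293B, deposits −£293B.
Totals: Δreserves = +£135B, Δdeposits = −£63B.
Δrequired reserves = 7% × −£63B = −£4.41B.
Δexcess reserves = Δreserves − Δrequired = +£135B − (−£4.41B) = +£139.41 billion.

+£139.41 billion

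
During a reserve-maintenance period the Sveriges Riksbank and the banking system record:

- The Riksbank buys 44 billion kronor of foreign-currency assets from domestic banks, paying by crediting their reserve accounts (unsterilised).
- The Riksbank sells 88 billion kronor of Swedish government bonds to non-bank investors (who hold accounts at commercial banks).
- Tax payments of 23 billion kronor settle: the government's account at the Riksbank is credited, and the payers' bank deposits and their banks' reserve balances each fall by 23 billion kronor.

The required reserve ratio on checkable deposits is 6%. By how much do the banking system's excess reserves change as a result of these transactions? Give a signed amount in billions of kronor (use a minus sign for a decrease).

-60.34 billion

FX purchase 44 billion kronor: reserves +44B, deposits 0.
Asset sale (to non-banks) 88 billion kronor: reserves −88B, deposits −88B.
Government account inflow 23 billion kronor: reserves −23B, deposits −23B.
Totals: Δreserves = −67B, Δdeposits = −111B.
Δrequired reserves = 6% × −111B = −6.66B.
Δexcess reserves = Δreserves − Δrequired = −67B − (−6.66B) = -60.34 billion.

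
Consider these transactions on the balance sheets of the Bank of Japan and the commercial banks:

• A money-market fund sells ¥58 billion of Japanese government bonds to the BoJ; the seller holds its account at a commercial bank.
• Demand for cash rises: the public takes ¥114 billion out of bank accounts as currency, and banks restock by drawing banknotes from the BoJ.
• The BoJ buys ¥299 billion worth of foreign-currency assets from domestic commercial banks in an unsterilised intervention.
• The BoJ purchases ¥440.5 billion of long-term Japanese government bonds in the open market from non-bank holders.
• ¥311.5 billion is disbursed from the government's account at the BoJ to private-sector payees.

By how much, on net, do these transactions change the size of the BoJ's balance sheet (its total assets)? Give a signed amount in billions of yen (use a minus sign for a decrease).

+¥797.5 billion

Asset purchase (from non-banks) ¥58 billion: a BoJ asset is acquired → +¥58B.
Currency withdrawal ¥114 billion: only the composition of liabilities changes → 0.
FX purchase ¥299 billion: a BoJ asset is acquired → +¥299B.
Asset purchase (from non-banks) ¥440.5 billion: a BoJ asset is acquired → +¥440.5B.
Government spending ¥311.5 billion: only the composition of liabilities changes → 0.
Net: 58 + 0 + 299 + 440.5 + 0 = +¥797.5 billion.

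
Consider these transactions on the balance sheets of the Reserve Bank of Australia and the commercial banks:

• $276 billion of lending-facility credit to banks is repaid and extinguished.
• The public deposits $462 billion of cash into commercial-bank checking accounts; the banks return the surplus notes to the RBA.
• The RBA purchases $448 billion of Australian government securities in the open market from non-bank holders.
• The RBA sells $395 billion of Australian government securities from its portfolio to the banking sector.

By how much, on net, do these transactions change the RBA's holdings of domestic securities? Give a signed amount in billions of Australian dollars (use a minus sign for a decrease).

RBA balance sheet:
  Assets:      Securities +$53B, Loans to banks −$276B
  Liabilities: Bank reserves +$239B, Currency in circulation −$462B
So the change in the RBA's holdings of domestic securities is +$53 billion.

+$53 billion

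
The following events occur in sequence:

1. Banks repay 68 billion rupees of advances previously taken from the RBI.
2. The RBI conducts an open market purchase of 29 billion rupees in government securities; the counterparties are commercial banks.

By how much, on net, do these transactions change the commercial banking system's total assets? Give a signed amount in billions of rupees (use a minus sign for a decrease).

Discount-window repayment 68 billion rupees: bank balance sheets shrink → −68B.
OMO purchase (from banks) 29 billion rupees: just an asset swap on bank balance sheets → 0.
Net: −68 + 0 = -68 billion.

-68 billion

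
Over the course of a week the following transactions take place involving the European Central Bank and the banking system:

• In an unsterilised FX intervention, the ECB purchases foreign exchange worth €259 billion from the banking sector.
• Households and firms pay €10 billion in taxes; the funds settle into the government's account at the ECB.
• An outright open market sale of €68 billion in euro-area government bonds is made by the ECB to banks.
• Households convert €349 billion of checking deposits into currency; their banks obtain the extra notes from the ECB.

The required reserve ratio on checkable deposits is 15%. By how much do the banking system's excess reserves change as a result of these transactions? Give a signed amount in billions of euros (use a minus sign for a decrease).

-€114.15 billion

FX purchase €259 billion: reserves +€259B, deposits 0.
Government account inflow €10 billion: reserves −€10B, deposits −€10B.
OMO sale (to banks) €68 billion: reserves −€68B, deposits 0.
Currency withdrawal €349 billion: reserves −€349B, deposits −€349B.
Totals: Δreserves = −€168B, Δdeposits = −€359B.
Δrequired reserves = 15% × −€359B = −€53.85B.
Δexcess reserves = Δreserves − Δrequired = −€168B − (−€53.85B) = -€114.15 billion.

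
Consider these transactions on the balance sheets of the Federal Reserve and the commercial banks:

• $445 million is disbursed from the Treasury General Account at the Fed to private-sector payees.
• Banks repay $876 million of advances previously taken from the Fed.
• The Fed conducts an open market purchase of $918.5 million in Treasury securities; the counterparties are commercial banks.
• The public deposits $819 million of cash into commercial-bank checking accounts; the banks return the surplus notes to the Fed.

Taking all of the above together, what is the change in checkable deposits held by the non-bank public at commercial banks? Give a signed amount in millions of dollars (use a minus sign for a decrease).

+$1264 million

Fed balance sheet:
  Assets:      Securities +$918.5M, Loans to banks −$876M
  Liabilities: Bank reserves +$1306.5M, Currency in circulation −$819M, Government deposits −$445M
Commercial banking system:
  Assets:      Reserves at CB +$1306.5M, Securities −$918.5M
  Liabilities: Checkable deposits +$1264M, Borrowings from CB −$876M
So the change in checkable deposits held by the non-bank public at commercial banks is +$1264 million.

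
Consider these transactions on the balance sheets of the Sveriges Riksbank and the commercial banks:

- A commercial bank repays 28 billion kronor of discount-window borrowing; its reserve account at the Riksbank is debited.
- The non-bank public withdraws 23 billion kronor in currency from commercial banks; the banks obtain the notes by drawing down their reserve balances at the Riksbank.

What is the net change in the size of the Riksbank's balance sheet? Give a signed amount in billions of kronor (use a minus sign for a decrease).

-28 billion

Discount-window repayment 28 billion kronor: a Riksbank asset is shed → −28B.
Currency withdrawal 23 billion kronor: only the composition of liabilities changes → 0.
Net: −28 + 0 = -28 billion.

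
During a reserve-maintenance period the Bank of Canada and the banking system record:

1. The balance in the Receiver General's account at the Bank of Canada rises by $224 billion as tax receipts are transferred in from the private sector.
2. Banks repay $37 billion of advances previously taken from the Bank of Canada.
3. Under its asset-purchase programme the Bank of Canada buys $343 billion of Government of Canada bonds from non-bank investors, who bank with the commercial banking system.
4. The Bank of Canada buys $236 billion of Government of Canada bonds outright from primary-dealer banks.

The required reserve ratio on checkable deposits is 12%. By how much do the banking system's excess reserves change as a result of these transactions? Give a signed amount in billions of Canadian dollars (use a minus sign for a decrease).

Government account inflow $224 billion: reserves −$224B, deposits −$224B.
Discount-window repayment $37 billion: reserves −$37B, deposits 0.
Asset purchase (from non-banks) $343 billion: reserves +$343B, deposits +$343B.
OMO purchase (from banks) $236 billion: reserves +$236B, deposits 0.
Totals: Δreserves = +$318B, Δdeposits = +$119B.
Δrequired reserves = 12% × +$119B = +$14.28B.
Δexcess reserves = Δreserves − Δrequired = +$318B − (+$14.28B) = +$303.72 billion.

+$303.72 billion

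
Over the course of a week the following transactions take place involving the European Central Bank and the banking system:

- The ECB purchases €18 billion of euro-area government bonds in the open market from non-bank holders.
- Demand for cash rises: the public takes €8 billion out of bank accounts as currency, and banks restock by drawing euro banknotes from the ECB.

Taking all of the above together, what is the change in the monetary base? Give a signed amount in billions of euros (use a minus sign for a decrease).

+€18 billion

Asset purchase (from non-banks) €18 billion: ECB balance sheet expands → +€18B.
Currency withdrawal €8 billion: just a shift between currency and reserves — both are base money → 0.
Net: 18 + 0 = +€18 billion.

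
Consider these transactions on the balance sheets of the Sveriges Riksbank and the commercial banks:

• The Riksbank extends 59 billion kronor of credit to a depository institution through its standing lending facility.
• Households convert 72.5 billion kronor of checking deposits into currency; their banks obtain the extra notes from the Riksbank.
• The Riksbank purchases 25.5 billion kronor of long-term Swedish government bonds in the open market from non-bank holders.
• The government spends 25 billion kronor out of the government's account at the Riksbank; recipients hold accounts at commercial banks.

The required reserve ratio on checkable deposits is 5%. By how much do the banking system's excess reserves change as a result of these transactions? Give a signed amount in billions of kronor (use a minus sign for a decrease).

+38.1 billion

Discount-window loan 59 billion kronor: reserves +59B, deposits 0.
Currency withdrawal 72.5 billion kronor: reserves −72.5B, deposits −72.5B.
Asset purchase (from non-banks) 25.5 billion kronor: reserves +25.5B, deposits +25.5B.
Government spending 25 billion kronor: reserves +25B, deposits +25B.
Totals: Δreserves = +37B, Δdeposits = −22B.
Δrequired reserves = 5% × −22B = −1.1B.
Δexcess reserves = Δreserves − Δrequired = +37B − (−1.1B) = +38.1 billion.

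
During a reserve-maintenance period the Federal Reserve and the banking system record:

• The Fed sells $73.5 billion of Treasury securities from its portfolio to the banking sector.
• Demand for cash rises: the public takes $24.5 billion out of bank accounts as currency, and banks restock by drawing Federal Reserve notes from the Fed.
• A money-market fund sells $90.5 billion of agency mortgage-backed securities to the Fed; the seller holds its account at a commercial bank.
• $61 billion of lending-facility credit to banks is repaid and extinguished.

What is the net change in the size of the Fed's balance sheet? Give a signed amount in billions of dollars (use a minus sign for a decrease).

-$44 billion

OMO sale (to banks) $73.5 billion: a Fed asset is shed → −$73.5B.
Currency withdrawal $24.5 billion: only the composition of liabilities changes → 0.
Asset purchase (from non-banks) $90.5 billion: a Fed asset is acquired → +$90.5B.
Discount-window repayment $61 billion: a Fed asset is shed → −$61B.
Net: −73.5 + 0 + 90.5 − 61 = -$44 billion.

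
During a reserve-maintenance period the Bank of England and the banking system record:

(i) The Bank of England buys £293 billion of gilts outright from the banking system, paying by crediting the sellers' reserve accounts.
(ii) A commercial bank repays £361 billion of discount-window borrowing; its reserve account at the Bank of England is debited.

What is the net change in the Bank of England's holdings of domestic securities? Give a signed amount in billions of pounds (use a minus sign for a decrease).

+£293 billion

OMO purchase (from banks) £293 billion: securities added to the Bank of England's portfolio → +£293B.
Discount-window repayment £361 billion: the Bank of England's securities portfolio is untouched → 0.
Net: 293 + 0 = +£293 billion.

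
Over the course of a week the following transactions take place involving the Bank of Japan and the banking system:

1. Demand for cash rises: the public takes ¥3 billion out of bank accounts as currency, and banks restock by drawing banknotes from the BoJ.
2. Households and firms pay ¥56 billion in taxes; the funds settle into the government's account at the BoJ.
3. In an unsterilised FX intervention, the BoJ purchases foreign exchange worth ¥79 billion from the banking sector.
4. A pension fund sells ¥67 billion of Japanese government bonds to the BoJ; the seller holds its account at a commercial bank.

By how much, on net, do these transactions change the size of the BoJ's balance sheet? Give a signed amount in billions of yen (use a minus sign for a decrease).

+¥146 billion

BoJ balance sheet:
  Assets:      Securities +¥67B, Foreign assets +¥79B
  Liabilities: Bank reserves +¥87B, Currency in circulation +¥3B, Government deposits +¥56B
Change in total BoJ assets = +¥146 billion.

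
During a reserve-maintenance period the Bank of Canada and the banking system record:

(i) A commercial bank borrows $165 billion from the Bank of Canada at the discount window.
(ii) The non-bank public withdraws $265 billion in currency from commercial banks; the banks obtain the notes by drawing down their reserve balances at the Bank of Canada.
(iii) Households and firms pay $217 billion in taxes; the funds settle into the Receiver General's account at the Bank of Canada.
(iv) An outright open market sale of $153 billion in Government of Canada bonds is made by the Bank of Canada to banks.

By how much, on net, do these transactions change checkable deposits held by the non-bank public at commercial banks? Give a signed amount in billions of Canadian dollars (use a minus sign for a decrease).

-$482 billion

Bank of Canada balance sheet:
  Assets:      Securities −$153B, Loans to banks +$165B
  Liabilities: Bank reserves −$470B, Currency in circulation +$265B, Government deposits +$217B
Commercial banking system:
  Assets:      Reserves at CB −$470B, Securities +$153B
  Liabilities: Checkable deposits −$482B, Borrowings from CB +$165B
So the change in checkable deposits held by the non-bank public at commercial banks is -$482 billion.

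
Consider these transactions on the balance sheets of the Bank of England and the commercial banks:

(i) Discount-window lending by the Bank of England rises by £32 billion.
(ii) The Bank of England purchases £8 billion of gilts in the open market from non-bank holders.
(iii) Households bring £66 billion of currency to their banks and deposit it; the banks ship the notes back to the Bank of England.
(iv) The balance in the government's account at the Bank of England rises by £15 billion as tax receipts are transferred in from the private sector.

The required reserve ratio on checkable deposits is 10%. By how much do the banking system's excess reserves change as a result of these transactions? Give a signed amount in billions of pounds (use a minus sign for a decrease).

Discount-window loan £32 billion: reserves +£32B, deposits 0.
Asset purchase (from non-banks) £8 billion: reserves +£8B, deposits +£8B.
Currency deposit £66 billion: reserves +£66B, deposits +£66B.
Government account inflow £15 billion: reserves −£15B, deposits −£15B.
Totals: Δreserves = +£91B, Δdeposits = +£59B.
Δrequired reserves = 10% × +£59B = +£5.9B.
Δexcess reserves = Δreserves − Δrequired = +£91B − (+£5.9B) = +£85.1 billion.

+£85.1 billion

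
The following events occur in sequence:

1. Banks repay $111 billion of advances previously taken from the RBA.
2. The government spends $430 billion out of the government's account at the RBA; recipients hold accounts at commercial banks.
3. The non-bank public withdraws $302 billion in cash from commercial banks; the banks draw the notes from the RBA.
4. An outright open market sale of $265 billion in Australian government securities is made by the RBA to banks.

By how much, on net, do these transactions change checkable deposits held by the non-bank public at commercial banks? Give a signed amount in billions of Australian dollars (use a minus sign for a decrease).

Discount-window repayment $111 billion: the counterparty is a bank, so public deposits are unchanged → 0.
Government spending $430 billion: non-bank counterparties' bank balances rise → +$430B.
Currency withdrawal $302 billion: non-bank counterparties' bank balances fall → −$302B.
OMO sale (to banks) $265 billion: the counterparty is a bank, so public deposits are unchanged → 0.
Net: 0 + 430 − 302 + 0 = +$128 billion.

+$128 billion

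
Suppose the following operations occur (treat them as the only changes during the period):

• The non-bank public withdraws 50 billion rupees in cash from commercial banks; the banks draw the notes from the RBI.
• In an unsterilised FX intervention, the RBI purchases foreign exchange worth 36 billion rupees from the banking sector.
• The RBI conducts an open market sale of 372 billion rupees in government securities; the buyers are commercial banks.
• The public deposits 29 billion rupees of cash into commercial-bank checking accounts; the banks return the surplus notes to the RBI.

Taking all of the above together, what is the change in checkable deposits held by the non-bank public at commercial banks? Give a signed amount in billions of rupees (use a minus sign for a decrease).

-21 billion

RBI balance sheet:
  Assets:      Securities −372B, Foreign assets +36B
  Liabilities: Bank reserves −357B, Currency in circulation +21B
Commercial banking system:
  Assets:      Reserves at CB −357B, Securities +372B, Foreign assets −36B
  Liabilities: Checkable deposits −21B
So the change in checkable deposits held by the non-bank public at commercial banks is -21 billion.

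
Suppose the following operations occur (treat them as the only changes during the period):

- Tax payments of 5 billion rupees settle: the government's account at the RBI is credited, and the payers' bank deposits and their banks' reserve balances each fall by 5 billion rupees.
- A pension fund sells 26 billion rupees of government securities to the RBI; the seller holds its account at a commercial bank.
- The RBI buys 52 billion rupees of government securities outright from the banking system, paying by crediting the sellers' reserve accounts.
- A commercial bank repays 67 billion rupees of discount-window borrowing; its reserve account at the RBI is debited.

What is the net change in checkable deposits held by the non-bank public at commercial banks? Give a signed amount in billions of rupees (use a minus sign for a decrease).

+21 billion

Government account inflow 5 billion rupees: non-bank counterparties' bank balances fall → −5B.
Asset purchase (from non-banks) 26 billion rupees: non-bank counterparties' bank balances rise → +26B.
OMO purchase (from banks) 52 billion rupees: the counterparty is a bank, so public deposits are unchanged → 0.
Discount-window repayment 67 billion rupees: the counterparty is a bank, so public deposits are unchanged → 0.
Net: −5 + 26 + 0 + 0 = +21 billion.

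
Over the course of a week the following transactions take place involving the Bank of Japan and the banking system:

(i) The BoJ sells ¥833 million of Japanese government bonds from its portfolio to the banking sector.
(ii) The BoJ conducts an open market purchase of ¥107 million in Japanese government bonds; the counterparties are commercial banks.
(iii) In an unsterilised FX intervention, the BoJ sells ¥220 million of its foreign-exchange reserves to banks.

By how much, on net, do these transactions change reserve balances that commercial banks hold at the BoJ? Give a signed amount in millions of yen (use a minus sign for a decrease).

OMO sale (to banks) ¥833 million: the buying banks pay out of their reserve balances → −¥833M.
OMO purchase (from banks) ¥107 million: the BoJ pays by crediting reserve accounts → +¥107M.
FX sale ¥220 million: the buying banks pay out of their reserve balances → −¥220M.
Net: −833 + 107 − 220 = -¥946 million.

-¥946 million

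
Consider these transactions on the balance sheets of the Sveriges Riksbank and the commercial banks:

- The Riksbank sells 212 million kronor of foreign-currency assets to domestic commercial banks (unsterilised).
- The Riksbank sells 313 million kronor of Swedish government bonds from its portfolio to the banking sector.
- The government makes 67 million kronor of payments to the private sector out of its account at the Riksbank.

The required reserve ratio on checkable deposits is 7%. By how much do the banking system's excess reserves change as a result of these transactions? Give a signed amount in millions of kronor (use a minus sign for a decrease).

-462.69 million

FX sale 212 million kronor: reserves −212M, deposits 0.
OMO sale (to banks) 313 million kronor: reserves −313M, deposits 0.
Government spending 67 million kronor: reserves +67M, deposits +67M.
Totals: Δreserves = −458M, Δdeposits = +67M.
Δrequired reserves = 7% × +67M = +4.69M.
Δexcess reserves = Δreserves − Δrequired = −458M − (+4.69M) = -462.69 million.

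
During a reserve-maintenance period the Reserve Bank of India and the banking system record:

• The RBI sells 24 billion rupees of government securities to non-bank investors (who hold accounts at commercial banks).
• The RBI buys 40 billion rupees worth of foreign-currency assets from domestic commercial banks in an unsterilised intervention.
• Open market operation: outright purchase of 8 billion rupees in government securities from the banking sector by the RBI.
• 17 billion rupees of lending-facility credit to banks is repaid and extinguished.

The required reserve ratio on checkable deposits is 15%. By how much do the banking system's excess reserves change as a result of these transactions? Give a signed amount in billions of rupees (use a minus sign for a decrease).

Asset sale (to non-banks) 24 billion rupees: reserves −24B, deposits −24B.
FX purchase 40 billion rupees: reserves +40B, deposits 0.
OMO purchase (from banks) 8 billion rupees: reserves +8B, deposits 0.
Discount-window repayment 17 billion rupees: reserves −17B, deposits 0.
Totals: Δreserves = +7B, Δdeposits = −24B.
Δrequired reserves = 15% × −24B = −3.6B.
Δexcess reserves = Δreserves − Δrequired = +7B − (−3.6B) = +10.6 billion.

+10.6 billion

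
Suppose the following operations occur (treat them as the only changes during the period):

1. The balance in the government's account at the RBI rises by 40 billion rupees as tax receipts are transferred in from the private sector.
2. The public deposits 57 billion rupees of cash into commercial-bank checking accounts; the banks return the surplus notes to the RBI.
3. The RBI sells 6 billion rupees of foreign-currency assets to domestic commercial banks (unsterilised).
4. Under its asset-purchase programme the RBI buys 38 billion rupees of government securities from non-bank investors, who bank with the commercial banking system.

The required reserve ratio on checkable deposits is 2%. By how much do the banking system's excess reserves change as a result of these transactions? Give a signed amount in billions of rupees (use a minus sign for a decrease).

Government account inflow 40 billion rupees: reserves −40B, deposits −40B.
Currency deposit 57 billion rupees: reserves +57B, deposits +57B.
FX sale 6 billion rupees: reserves −6B, deposits 0.
Asset purchase (from non-banks) 38 billion rupees: reserves +38B, deposits +38B.
Totals: Δreserves = +49B, Δdeposits = +55B.
Δrequired reserves = 2% × +55B = +1.1B.
Δexcess reserves = Δreserves − Δrequired = +49B − (+1.1B) = +47.9 billion.

+47.9 billion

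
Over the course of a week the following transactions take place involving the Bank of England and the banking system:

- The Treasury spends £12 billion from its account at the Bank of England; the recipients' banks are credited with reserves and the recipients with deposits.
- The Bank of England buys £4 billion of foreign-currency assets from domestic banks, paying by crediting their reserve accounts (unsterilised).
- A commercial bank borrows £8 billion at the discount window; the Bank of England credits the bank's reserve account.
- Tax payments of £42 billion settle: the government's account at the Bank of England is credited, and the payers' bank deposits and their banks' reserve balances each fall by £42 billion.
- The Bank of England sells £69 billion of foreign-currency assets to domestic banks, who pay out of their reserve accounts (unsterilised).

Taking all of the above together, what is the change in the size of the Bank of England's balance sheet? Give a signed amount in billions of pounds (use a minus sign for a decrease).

-£57 billion

Government spending £12 billion: only the composition of liabilities changes → 0.
FX purchase £4 billion: a Bank of England asset is acquired → +£4B.
Discount-window loan £8 billion: a Bank of England asset is acquired → +£8B.
Government account inflow £42 billion: only the composition of liabilities changes → 0.
FX sale £69 billion: a Bank of England asset is shed → −£69B.
Net: 0 + 4 + 8 + 0 − 69 = -£57 billion.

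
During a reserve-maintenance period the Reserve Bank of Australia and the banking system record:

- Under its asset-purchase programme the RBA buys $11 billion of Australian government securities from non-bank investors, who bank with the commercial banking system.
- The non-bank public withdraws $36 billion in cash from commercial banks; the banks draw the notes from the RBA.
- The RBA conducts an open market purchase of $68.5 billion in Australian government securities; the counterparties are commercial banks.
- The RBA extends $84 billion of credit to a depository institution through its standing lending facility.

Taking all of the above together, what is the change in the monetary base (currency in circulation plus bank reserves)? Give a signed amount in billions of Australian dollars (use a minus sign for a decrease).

+$163.5 billion

RBA balance sheet:
  Assets:      Securities +$79.5B, Loans to banks +$84B
  Liabilities: Bank reserves +$127.5B, Currency in circulation +$36B
Monetary base = currency + reserves: +$36B + (+$127.5B) = +$163.5 billion.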